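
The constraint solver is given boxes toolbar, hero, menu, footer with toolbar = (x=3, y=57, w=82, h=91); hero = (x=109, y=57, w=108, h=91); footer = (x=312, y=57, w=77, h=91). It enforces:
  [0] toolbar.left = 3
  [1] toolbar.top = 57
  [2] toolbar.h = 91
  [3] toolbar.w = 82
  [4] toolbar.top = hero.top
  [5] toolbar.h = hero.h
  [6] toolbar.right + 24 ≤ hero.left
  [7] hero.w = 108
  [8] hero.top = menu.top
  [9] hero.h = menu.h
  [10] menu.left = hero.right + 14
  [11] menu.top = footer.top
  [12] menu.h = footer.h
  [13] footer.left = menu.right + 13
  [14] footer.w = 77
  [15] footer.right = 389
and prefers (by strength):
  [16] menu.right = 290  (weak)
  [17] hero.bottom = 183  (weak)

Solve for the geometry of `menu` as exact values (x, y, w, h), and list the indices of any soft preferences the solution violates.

menu = (x=231, y=57, w=68, h=91)
violated soft preferences: 16, 17

1. menu.y = 57  [hero.top = menu.top]
2. menu.h = 91  [hero.h = menu.h]
3. menu.x = 231  [menu.left = hero.right + 14]
4. menu.w = 68  [footer.left = menu.right + 13]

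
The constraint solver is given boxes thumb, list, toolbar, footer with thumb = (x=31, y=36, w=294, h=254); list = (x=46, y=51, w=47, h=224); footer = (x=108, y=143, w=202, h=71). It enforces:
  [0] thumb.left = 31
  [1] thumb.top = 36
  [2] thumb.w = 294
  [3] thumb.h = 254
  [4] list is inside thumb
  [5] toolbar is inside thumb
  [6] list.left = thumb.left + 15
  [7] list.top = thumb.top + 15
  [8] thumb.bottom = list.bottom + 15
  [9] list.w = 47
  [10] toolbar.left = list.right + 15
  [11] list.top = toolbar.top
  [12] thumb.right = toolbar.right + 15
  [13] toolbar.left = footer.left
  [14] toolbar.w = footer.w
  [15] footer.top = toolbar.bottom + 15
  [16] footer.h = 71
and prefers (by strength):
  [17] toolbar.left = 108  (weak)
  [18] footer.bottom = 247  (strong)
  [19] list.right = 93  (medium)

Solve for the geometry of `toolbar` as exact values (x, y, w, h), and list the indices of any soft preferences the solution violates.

1. toolbar.x = 108  [toolbar.left = list.right + 15]
2. toolbar.y = 51  [list.top = toolbar.top]
3. toolbar.w = 202  [thumb.right = toolbar.right + 15]
4. toolbar.h = 77  [footer.top = toolbar.bottom + 15]

toolbar = (x=108, y=51, w=202, h=77)
violated soft preferences: 18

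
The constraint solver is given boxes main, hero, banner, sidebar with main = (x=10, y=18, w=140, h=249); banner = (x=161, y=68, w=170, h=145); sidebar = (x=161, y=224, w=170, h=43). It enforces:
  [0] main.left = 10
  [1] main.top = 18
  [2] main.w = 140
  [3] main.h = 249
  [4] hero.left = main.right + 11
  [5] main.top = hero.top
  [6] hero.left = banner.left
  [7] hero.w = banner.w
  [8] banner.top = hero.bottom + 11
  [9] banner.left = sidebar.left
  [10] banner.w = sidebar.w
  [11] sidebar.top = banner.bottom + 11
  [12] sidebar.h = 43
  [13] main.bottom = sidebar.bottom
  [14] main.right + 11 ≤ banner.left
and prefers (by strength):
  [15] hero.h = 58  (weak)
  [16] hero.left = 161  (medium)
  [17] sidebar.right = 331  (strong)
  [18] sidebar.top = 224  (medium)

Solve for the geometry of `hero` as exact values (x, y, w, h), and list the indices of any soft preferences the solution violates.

1. hero.x = 161  [hero.left = main.right + 11]
2. hero.y = 18  [main.top = hero.top]
3. hero.w = 170  [hero.w = banner.w]
4. hero.h = 39  [banner.top = hero.bottom + 11]

hero = (x=161, y=18, w=170, h=39)
violated soft preferences: 15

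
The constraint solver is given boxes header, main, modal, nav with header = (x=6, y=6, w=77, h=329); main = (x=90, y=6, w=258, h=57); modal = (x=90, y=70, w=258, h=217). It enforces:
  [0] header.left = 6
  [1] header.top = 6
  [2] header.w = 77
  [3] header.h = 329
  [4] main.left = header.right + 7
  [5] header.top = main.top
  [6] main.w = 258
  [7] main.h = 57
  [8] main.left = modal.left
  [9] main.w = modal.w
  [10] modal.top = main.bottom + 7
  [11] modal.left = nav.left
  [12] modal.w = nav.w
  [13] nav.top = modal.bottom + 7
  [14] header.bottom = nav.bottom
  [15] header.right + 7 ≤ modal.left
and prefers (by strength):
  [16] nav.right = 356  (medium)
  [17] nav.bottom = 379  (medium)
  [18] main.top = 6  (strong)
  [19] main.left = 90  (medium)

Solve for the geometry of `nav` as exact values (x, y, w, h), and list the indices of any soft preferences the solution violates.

nav = (x=90, y=294, w=258, h=41)
violated soft preferences: 16, 17

1. nav.x = 90  [modal.left = nav.left]
2. nav.w = 258  [modal.w = nav.w]
3. nav.y = 294  [nav.top = modal.bottom + 7]
4. nav.h = 41  [header.bottom = nav.bottom]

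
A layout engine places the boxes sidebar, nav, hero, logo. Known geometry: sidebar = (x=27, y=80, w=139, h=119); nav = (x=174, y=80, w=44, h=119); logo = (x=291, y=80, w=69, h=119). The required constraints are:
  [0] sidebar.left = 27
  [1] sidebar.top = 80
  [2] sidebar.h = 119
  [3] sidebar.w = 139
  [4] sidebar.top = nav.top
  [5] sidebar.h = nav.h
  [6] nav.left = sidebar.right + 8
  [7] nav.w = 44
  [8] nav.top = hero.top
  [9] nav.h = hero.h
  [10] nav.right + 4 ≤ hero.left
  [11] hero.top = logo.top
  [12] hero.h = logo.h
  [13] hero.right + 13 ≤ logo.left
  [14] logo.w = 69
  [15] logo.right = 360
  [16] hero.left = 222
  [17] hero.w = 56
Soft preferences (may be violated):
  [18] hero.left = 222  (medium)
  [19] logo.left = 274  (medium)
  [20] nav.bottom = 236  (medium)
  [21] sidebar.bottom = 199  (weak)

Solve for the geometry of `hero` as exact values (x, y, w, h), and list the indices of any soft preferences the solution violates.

hero = (x=222, y=80, w=56, h=119)
violated soft preferences: 19, 20

1. hero.y = 80  [nav.top = hero.top]
2. hero.h = 119  [nav.h = hero.h]
3. hero.x = 222  [hero.left = 222]
4. hero.w = 56  [hero.w = 56]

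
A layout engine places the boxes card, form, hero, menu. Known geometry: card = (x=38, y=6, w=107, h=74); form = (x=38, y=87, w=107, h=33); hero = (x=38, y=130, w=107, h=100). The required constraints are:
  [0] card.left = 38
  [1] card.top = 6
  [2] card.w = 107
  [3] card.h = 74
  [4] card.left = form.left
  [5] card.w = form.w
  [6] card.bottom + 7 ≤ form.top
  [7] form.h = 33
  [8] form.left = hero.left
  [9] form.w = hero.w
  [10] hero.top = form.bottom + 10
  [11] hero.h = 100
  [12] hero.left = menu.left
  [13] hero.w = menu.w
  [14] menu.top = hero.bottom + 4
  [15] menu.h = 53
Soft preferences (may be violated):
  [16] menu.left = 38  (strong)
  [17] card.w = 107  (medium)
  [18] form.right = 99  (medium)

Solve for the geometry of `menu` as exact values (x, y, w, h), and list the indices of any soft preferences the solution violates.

1. menu.x = 38  [hero.left = menu.left]
2. menu.w = 107  [hero.w = menu.w]
3. menu.y = 234  [menu.top = hero.bottom + 4]
4. menu.h = 53  [menu.h = 53]

menu = (x=38, y=234, w=107, h=53)
violated soft preferences: 18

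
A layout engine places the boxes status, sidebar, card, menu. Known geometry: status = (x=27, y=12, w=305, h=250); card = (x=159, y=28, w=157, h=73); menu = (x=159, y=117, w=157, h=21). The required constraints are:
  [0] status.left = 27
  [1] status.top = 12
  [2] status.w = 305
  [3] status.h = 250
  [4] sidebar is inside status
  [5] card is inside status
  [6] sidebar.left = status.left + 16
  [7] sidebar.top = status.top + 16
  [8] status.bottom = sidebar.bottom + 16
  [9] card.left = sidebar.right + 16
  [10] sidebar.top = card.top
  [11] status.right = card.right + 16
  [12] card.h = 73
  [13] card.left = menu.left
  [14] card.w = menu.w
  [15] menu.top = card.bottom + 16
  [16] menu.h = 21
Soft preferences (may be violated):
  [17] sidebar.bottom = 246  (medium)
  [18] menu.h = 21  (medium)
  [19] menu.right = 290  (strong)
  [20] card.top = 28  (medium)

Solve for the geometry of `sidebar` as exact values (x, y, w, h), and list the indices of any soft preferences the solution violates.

sidebar = (x=43, y=28, w=100, h=218)
violated soft preferences: 19

1. sidebar.x = 43  [sidebar.left = status.left + 16]
2. sidebar.y = 28  [sidebar.top = status.top + 16]
3. sidebar.h = 218  [status.bottom = sidebar.bottom + 16]
4. sidebar.w = 100  [card.left = sidebar.right + 16]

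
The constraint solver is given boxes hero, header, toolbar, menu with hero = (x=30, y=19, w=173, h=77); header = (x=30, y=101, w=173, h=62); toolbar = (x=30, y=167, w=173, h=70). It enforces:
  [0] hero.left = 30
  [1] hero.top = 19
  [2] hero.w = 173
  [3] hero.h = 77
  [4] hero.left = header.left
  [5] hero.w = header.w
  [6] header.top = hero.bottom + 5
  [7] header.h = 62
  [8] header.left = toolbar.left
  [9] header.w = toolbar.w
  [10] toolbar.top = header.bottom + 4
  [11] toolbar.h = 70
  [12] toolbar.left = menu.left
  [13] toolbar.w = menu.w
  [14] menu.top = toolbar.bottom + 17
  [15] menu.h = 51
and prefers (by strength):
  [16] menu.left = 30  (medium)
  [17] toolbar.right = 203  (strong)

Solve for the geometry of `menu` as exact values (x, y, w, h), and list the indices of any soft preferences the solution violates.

menu = (x=30, y=254, w=173, h=51)
violated soft preferences: none

1. menu.x = 30  [toolbar.left = menu.left]
2. menu.w = 173  [toolbar.w = menu.w]
3. menu.y = 254  [menu.top = toolbar.bottom + 17]
4. menu.h = 51  [menu.h = 51]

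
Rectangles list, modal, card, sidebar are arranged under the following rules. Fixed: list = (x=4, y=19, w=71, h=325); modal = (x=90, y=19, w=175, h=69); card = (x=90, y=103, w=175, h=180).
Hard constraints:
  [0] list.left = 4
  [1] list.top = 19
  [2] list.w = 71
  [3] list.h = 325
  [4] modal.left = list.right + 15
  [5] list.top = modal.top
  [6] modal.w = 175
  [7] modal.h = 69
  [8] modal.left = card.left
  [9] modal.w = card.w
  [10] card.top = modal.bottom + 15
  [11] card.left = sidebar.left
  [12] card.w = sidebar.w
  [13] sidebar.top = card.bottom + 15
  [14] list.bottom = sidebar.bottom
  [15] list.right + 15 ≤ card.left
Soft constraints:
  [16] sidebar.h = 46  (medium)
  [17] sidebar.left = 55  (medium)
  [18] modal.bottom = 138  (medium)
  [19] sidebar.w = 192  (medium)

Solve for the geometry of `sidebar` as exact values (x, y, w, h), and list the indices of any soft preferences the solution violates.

1. sidebar.x = 90  [card.left = sidebar.left]
2. sidebar.w = 175  [card.w = sidebar.w]
3. sidebar.y = 298  [sidebar.top = card.bottom + 15]
4. sidebar.h = 46  [list.bottom = sidebar.bottom]

sidebar = (x=90, y=298, w=175, h=46)
violated soft preferences: 17, 18, 19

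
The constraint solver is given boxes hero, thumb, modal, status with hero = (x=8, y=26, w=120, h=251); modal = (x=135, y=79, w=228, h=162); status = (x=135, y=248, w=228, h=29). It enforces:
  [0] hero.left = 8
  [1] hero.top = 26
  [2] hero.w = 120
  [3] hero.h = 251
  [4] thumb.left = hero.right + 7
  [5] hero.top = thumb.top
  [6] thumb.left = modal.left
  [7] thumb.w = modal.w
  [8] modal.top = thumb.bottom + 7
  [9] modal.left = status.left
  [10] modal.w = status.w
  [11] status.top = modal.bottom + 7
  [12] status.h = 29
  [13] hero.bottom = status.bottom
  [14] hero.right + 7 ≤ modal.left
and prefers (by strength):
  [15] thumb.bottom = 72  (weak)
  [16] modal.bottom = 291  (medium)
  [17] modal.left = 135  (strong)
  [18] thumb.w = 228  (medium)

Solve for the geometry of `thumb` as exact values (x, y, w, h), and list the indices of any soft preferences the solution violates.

thumb = (x=135, y=26, w=228, h=46)
violated soft preferences: 16

1. thumb.x = 135  [thumb.left = hero.right + 7]
2. thumb.y = 26  [hero.top = thumb.top]
3. thumb.w = 228  [thumb.w = modal.w]
4. thumb.h = 46  [modal.top = thumb.bottom + 7]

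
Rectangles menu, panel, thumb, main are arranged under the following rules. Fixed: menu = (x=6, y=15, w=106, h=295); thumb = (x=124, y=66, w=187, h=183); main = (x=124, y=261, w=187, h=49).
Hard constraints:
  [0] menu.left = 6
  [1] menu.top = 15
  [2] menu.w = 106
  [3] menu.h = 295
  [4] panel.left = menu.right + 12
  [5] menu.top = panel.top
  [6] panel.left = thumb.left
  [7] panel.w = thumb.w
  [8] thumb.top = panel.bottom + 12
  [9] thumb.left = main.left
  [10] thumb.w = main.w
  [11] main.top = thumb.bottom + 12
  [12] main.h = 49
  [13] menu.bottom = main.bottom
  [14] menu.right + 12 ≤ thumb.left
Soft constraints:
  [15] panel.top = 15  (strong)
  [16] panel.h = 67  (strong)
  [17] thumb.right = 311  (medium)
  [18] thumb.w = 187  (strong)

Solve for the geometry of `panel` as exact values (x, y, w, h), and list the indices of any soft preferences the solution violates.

1. panel.x = 124  [panel.left = menu.right + 12]
2. panel.y = 15  [menu.top = panel.top]
3. panel.w = 187  [panel.w = thumb.w]
4. panel.h = 39  [thumb.top = panel.bottom + 12]

panel = (x=124, y=15, w=187, h=39)
violated soft preferences: 16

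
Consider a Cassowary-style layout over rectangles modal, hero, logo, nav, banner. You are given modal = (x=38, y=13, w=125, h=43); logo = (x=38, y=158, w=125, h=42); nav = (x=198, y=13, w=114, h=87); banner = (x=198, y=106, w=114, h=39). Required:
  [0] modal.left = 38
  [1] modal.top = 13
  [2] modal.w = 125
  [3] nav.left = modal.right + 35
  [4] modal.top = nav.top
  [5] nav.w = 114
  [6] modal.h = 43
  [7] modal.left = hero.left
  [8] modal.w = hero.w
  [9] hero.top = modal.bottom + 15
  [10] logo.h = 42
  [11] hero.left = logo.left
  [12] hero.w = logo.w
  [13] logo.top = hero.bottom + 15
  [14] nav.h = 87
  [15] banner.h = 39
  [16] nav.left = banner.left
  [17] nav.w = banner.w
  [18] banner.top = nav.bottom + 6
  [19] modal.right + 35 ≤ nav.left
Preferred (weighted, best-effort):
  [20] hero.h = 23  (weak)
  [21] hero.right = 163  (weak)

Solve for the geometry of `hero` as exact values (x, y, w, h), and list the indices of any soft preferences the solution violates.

hero = (x=38, y=71, w=125, h=72)
violated soft preferences: 20

1. hero.x = 38  [modal.left = hero.left]
2. hero.w = 125  [modal.w = hero.w]
3. hero.y = 71  [hero.top = modal.bottom + 15]
4. hero.h = 72  [logo.top = hero.bottom + 15]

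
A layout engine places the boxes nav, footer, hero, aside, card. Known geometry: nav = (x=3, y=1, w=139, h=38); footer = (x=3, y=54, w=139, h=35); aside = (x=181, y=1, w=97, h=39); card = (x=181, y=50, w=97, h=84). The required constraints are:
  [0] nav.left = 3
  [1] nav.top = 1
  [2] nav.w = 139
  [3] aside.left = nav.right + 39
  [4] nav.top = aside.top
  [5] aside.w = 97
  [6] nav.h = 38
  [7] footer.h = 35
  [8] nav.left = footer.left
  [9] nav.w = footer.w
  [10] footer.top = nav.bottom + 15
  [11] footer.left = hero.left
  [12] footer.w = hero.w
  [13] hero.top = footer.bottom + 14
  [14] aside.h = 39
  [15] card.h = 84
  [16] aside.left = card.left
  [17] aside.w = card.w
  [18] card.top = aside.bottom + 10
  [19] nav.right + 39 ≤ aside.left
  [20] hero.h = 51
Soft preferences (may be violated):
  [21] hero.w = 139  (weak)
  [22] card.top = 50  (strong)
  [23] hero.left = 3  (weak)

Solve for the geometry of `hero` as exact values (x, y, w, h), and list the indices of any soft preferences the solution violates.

hero = (x=3, y=103, w=139, h=51)
violated soft preferences: none

1. hero.x = 3  [footer.left = hero.left]
2. hero.w = 139  [footer.w = hero.w]
3. hero.y = 103  [hero.top = footer.bottom + 14]
4. hero.h = 51  [hero.h = 51]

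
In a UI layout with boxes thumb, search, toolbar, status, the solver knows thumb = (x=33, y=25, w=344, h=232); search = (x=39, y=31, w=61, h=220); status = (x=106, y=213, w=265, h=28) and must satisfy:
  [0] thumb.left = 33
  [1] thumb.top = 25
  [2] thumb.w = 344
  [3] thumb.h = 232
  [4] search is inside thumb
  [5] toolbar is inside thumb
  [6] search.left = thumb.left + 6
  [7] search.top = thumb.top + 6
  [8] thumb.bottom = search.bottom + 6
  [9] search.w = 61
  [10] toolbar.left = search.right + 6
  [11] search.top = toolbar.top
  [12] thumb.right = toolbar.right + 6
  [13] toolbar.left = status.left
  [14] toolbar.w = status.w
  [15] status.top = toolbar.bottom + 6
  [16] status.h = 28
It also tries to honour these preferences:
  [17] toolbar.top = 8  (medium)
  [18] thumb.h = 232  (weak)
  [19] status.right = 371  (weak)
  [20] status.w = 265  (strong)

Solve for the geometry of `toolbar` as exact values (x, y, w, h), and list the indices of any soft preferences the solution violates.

toolbar = (x=106, y=31, w=265, h=176)
violated soft preferences: 17

1. toolbar.x = 106  [toolbar.left = search.right + 6]
2. toolbar.y = 31  [search.top = toolbar.top]
3. toolbar.w = 265  [thumb.right = toolbar.right + 6]
4. toolbar.h = 176  [status.top = toolbar.bottom + 6]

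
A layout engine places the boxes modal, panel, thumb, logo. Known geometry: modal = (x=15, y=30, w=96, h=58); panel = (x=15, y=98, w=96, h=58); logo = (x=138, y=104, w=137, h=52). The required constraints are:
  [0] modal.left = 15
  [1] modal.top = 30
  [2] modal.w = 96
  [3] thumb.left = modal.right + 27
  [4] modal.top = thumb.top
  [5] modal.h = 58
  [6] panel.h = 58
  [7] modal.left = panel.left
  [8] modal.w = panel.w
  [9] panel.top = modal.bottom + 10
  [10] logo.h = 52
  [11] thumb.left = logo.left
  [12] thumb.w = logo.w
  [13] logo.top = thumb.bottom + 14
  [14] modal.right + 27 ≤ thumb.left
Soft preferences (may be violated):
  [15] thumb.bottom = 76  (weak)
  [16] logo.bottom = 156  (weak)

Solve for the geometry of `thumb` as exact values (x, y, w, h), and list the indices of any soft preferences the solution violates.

thumb = (x=138, y=30, w=137, h=60)
violated soft preferences: 15

1. thumb.x = 138  [thumb.left = modal.right + 27]
2. thumb.y = 30  [modal.top = thumb.top]
3. thumb.w = 137  [thumb.w = logo.w]
4. thumb.h = 60  [logo.top = thumb.bottom + 14]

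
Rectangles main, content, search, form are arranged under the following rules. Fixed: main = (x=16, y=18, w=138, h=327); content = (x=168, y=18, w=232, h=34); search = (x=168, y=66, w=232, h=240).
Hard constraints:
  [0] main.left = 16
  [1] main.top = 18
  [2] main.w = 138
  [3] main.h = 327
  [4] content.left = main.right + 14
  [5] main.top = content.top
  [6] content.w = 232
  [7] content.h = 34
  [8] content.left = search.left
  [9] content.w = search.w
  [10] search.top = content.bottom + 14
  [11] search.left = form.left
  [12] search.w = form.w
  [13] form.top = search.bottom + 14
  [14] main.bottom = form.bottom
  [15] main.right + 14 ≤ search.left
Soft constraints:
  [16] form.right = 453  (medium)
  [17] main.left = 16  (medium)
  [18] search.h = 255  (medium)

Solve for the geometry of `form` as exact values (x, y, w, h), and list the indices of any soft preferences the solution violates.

1. form.x = 168  [search.left = form.left]
2. form.w = 232  [search.w = form.w]
3. form.y = 320  [form.top = search.bottom + 14]
4. form.h = 25  [main.bottom = form.bottom]

form = (x=168, y=320, w=232, h=25)
violated soft preferences: 16, 18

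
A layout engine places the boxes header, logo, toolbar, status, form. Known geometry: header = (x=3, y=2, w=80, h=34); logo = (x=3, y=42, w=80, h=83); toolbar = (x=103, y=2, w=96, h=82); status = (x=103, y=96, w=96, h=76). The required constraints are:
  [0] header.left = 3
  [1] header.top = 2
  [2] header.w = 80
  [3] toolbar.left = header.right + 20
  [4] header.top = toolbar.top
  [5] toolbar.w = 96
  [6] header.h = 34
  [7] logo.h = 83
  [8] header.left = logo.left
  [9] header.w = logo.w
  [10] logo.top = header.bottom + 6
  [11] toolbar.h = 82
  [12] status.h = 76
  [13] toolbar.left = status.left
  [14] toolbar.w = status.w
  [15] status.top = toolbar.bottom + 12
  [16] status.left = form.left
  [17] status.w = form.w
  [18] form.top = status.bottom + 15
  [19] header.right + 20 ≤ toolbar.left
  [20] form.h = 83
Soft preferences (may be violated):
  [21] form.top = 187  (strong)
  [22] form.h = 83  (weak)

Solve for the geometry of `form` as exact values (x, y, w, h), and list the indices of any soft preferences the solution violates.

1. form.x = 103  [status.left = form.left]
2. form.w = 96  [status.w = form.w]
3. form.y = 187  [form.top = status.bottom + 15]
4. form.h = 83  [form.h = 83]

form = (x=103, y=187, w=96, h=83)
violated soft preferences: none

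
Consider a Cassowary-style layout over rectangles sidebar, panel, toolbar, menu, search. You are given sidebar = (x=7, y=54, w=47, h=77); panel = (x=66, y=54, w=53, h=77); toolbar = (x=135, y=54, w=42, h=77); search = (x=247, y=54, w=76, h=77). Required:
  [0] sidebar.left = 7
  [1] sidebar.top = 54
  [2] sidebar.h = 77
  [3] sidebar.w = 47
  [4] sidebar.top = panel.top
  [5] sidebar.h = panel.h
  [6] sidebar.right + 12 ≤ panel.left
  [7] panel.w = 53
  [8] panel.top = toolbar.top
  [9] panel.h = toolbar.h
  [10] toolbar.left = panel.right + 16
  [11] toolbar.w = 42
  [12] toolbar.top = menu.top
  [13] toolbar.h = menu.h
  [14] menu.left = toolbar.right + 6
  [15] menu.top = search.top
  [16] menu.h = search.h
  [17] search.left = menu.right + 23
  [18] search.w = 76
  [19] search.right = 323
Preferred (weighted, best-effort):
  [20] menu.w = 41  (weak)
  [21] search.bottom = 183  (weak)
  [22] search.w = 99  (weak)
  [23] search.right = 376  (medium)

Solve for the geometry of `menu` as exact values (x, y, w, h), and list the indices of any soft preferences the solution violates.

1. menu.y = 54  [toolbar.top = menu.top]
2. menu.h = 77  [toolbar.h = menu.h]
3. menu.x = 183  [menu.left = toolbar.right + 6]
4. menu.w = 41  [search.left = menu.right + 23]

menu = (x=183, y=54, w=41, h=77)
violated soft preferences: 21, 22, 23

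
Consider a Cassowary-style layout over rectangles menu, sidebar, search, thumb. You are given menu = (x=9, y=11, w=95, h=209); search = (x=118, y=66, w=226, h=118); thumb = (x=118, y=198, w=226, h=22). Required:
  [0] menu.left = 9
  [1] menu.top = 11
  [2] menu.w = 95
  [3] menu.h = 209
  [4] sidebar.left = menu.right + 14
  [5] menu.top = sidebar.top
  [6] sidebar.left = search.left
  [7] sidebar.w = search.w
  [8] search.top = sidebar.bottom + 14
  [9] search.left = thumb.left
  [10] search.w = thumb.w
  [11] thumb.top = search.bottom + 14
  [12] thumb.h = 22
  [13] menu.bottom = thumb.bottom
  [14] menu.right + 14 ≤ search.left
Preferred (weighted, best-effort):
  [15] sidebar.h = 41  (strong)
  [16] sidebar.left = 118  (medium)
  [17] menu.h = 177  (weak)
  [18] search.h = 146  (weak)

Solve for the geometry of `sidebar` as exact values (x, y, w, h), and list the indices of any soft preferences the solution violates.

sidebar = (x=118, y=11, w=226, h=41)
violated soft preferences: 17, 18

1. sidebar.x = 118  [sidebar.left = menu.right + 14]
2. sidebar.y = 11  [menu.top = sidebar.top]
3. sidebar.w = 226  [sidebar.w = search.w]
4. sidebar.h = 41  [search.top = sidebar.bottom + 14]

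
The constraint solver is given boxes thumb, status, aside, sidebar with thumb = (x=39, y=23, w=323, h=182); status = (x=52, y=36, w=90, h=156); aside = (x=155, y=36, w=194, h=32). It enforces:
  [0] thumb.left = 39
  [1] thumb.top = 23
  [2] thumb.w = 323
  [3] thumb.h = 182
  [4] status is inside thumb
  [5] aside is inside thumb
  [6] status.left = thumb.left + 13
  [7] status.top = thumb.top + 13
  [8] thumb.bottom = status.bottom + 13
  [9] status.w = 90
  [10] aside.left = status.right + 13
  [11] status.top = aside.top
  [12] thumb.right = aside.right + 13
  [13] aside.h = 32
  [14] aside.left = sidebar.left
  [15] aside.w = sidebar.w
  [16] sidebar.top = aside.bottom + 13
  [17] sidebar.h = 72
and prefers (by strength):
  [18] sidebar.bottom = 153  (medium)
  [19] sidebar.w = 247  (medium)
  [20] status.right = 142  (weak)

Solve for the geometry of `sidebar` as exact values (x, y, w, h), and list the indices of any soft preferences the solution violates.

1. sidebar.x = 155  [aside.left = sidebar.left]
2. sidebar.w = 194  [aside.w = sidebar.w]
3. sidebar.y = 81  [sidebar.top = aside.bottom + 13]
4. sidebar.h = 72  [sidebar.h = 72]

sidebar = (x=155, y=81, w=194, h=72)
violated soft preferences: 19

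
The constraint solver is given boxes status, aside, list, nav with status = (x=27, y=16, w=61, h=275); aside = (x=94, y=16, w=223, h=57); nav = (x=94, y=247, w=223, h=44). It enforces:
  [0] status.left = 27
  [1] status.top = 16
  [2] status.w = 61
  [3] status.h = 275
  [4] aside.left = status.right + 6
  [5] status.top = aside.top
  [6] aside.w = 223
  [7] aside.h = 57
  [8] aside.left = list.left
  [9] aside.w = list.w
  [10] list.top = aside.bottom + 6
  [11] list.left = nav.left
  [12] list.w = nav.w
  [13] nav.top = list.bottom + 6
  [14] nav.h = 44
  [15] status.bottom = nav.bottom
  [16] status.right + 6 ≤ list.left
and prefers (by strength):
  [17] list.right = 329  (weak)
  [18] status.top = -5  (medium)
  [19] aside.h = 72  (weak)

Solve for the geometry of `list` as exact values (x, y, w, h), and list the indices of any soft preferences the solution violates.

list = (x=94, y=79, w=223, h=162)
violated soft preferences: 17, 18, 19

1. list.x = 94  [aside.left = list.left]
2. list.w = 223  [aside.w = list.w]
3. list.y = 79  [list.top = aside.bottom + 6]
4. list.h = 162  [nav.top = list.bottom + 6]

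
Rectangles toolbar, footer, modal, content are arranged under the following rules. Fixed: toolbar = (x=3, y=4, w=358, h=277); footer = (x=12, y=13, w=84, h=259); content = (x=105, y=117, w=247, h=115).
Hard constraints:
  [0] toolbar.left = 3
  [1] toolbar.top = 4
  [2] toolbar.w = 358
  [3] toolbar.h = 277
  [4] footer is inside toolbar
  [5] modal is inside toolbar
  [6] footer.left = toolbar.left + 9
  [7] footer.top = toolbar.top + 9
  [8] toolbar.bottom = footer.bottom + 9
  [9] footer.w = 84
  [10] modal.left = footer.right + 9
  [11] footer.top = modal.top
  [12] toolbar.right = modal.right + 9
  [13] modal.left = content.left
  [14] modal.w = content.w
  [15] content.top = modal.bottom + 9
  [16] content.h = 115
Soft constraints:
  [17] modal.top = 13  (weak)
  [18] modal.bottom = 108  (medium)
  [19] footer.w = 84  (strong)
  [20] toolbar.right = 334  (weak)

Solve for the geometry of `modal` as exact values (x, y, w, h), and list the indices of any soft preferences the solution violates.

modal = (x=105, y=13, w=247, h=95)
violated soft preferences: 20

1. modal.x = 105  [modal.left = footer.right + 9]
2. modal.y = 13  [footer.top = modal.top]
3. modal.w = 247  [toolbar.right = modal.right + 9]
4. modal.h = 95  [content.top = modal.bottom + 9]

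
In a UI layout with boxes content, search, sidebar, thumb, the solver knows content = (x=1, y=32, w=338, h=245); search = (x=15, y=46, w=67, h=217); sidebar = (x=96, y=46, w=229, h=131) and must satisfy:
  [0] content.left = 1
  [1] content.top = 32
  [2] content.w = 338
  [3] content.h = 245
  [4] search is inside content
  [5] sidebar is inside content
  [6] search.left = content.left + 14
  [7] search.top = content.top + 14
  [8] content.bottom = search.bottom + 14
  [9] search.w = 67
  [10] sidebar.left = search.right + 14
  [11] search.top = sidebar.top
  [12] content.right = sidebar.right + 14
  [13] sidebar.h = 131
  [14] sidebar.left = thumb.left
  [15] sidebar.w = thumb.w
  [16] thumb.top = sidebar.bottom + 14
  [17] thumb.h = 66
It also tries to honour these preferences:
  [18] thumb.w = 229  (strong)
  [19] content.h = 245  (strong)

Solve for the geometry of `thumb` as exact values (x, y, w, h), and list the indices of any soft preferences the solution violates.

thumb = (x=96, y=191, w=229, h=66)
violated soft preferences: none

1. thumb.x = 96  [sidebar.left = thumb.left]
2. thumb.w = 229  [sidebar.w = thumb.w]
3. thumb.y = 191  [thumb.top = sidebar.bottom + 14]
4. thumb.h = 66  [thumb.h = 66]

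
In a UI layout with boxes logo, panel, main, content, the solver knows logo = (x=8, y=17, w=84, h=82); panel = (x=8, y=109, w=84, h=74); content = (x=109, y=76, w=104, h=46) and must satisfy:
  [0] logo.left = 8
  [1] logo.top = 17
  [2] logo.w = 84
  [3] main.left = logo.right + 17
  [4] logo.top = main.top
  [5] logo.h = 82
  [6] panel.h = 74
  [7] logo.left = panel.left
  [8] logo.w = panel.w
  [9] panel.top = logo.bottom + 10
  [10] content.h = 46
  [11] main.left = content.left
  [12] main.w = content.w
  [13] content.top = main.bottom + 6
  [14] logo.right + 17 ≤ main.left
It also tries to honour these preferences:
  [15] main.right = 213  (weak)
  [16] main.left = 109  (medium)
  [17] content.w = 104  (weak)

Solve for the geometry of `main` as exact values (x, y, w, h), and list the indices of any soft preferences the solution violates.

main = (x=109, y=17, w=104, h=53)
violated soft preferences: none

1. main.x = 109  [main.left = logo.right + 17]
2. main.y = 17  [logo.top = main.top]
3. main.w = 104  [main.w = content.w]
4. main.h = 53  [content.top = main.bottom + 6]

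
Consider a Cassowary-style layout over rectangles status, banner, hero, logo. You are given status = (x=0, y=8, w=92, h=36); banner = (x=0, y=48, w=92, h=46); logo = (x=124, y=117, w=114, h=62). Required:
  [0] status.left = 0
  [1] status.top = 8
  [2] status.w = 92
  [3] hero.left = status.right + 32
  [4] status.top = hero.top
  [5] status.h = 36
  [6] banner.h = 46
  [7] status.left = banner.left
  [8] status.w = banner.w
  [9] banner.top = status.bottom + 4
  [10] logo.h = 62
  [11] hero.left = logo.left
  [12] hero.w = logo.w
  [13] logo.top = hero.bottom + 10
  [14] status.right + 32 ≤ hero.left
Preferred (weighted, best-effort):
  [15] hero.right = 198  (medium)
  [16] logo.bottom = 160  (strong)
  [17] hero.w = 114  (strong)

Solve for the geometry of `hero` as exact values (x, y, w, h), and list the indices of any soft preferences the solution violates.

hero = (x=124, y=8, w=114, h=99)
violated soft preferences: 15, 16

1. hero.x = 124  [hero.left = status.right + 32]
2. hero.y = 8  [status.top = hero.top]
3. hero.w = 114  [hero.w = logo.w]
4. hero.h = 99  [logo.top = hero.bottom + 10]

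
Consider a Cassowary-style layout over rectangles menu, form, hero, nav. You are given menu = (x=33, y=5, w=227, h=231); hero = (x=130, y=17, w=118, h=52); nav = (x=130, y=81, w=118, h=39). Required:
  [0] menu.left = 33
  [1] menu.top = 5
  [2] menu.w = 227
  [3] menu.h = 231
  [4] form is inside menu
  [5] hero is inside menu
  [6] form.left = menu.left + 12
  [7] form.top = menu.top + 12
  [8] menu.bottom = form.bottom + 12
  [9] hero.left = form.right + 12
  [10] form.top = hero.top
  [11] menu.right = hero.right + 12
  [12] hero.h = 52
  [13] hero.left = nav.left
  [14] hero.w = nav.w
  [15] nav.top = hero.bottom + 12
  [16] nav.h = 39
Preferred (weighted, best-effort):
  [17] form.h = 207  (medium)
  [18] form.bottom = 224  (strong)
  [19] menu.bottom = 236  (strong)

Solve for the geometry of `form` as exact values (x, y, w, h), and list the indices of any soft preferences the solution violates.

1. form.x = 45  [form.left = menu.left + 12]
2. form.y = 17  [form.top = menu.top + 12]
3. form.h = 207  [menu.bottom = form.bottom + 12]
4. form.w = 73  [hero.left = form.right + 12]

form = (x=45, y=17, w=73, h=207)
violated soft preferences: none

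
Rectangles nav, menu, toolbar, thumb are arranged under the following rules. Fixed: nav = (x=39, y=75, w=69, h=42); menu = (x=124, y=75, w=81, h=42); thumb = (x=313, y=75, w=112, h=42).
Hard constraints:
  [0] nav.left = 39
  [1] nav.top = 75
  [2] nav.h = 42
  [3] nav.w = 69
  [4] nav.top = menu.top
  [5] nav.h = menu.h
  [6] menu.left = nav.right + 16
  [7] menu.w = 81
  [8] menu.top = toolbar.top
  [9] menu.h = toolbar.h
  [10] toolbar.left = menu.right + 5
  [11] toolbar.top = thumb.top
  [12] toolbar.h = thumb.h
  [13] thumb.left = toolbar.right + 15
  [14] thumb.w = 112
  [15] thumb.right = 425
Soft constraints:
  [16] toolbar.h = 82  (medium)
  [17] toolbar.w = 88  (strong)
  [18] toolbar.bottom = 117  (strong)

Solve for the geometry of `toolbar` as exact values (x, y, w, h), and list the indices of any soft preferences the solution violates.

toolbar = (x=210, y=75, w=88, h=42)
violated soft preferences: 16

1. toolbar.y = 75  [menu.top = toolbar.top]
2. toolbar.h = 42  [menu.h = toolbar.h]
3. toolbar.x = 210  [toolbar.left = menu.right + 5]
4. toolbar.w = 88  [thumb.left = toolbar.right + 15]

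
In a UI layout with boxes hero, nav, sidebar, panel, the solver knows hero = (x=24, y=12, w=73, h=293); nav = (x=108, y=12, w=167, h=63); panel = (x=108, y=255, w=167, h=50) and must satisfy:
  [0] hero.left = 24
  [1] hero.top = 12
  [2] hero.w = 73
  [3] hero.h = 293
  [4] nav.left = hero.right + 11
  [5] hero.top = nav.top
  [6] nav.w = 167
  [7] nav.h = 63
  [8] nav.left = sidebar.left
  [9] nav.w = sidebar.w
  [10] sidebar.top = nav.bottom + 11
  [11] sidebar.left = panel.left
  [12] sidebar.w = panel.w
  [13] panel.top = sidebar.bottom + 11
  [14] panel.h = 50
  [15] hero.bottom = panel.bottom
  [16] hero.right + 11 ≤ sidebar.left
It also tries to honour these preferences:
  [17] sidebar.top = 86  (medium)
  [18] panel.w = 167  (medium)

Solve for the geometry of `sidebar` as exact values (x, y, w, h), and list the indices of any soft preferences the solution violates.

sidebar = (x=108, y=86, w=167, h=158)
violated soft preferences: none

1. sidebar.x = 108  [nav.left = sidebar.left]
2. sidebar.w = 167  [nav.w = sidebar.w]
3. sidebar.y = 86  [sidebar.top = nav.bottom + 11]
4. sidebar.h = 158  [panel.top = sidebar.bottom + 11]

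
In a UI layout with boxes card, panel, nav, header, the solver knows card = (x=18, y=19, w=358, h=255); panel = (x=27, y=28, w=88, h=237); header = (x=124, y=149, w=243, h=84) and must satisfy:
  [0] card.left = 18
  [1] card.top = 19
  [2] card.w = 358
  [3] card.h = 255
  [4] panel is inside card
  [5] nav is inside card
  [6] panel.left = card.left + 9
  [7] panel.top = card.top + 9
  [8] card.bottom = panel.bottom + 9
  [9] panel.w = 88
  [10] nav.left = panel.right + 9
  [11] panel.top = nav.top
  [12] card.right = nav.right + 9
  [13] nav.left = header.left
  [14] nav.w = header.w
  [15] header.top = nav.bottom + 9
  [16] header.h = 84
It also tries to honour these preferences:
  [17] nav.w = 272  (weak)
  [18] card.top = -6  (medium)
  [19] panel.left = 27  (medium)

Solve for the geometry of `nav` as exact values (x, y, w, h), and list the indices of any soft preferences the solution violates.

1. nav.x = 124  [nav.left = panel.right + 9]
2. nav.y = 28  [panel.top = nav.top]
3. nav.w = 243  [card.right = nav.right + 9]
4. nav.h = 112  [header.top = nav.bottom + 9]

nav = (x=124, y=28, w=243, h=112)
violated soft preferences: 17, 18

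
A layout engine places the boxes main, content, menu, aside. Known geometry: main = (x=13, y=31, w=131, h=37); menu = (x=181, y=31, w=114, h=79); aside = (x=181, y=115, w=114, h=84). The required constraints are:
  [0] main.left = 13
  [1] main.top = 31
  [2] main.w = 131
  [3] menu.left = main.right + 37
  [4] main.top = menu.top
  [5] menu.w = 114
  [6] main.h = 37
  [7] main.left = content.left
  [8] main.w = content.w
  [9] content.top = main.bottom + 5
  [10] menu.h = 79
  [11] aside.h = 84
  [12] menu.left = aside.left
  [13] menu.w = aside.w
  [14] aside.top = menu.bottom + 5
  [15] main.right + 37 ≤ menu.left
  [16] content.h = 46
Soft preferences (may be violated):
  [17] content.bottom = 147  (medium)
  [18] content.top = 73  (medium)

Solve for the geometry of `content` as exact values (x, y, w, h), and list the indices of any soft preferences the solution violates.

content = (x=13, y=73, w=131, h=46)
violated soft preferences: 17

1. content.x = 13  [main.left = content.left]
2. content.w = 131  [main.w = content.w]
3. content.y = 73  [content.top = main.bottom + 5]
4. content.h = 46  [content.h = 46]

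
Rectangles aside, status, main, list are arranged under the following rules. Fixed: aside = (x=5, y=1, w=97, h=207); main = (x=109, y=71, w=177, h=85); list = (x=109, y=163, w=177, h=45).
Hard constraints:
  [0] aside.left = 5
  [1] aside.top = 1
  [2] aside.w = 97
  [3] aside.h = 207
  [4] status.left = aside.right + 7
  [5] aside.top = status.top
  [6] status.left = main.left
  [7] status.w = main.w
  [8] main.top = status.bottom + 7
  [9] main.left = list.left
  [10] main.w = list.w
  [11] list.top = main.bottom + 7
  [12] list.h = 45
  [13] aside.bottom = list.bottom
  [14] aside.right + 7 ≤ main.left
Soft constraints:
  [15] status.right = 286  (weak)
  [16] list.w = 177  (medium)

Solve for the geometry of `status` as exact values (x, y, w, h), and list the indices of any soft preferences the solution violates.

status = (x=109, y=1, w=177, h=63)
violated soft preferences: none

1. status.x = 109  [status.left = aside.right + 7]
2. status.y = 1  [aside.top = status.top]
3. status.w = 177  [status.w = main.w]
4. status.h = 63  [main.top = status.bottom + 7]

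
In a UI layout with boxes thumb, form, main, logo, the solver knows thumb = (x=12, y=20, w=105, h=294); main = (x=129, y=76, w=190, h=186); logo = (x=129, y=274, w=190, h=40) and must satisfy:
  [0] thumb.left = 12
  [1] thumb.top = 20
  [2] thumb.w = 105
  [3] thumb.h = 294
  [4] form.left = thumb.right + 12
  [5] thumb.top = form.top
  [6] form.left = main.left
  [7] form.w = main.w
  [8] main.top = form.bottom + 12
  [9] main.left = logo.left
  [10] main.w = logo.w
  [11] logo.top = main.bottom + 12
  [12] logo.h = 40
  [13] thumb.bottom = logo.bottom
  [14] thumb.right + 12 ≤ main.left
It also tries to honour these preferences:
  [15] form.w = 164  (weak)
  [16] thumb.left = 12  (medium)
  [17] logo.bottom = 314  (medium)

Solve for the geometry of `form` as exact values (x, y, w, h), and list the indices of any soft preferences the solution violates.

1. form.x = 129  [form.left = thumb.right + 12]
2. form.y = 20  [thumb.top = form.top]
3. form.w = 190  [form.w = main.w]
4. form.h = 44  [main.top = form.bottom + 12]

form = (x=129, y=20, w=190, h=44)
violated soft preferences: 15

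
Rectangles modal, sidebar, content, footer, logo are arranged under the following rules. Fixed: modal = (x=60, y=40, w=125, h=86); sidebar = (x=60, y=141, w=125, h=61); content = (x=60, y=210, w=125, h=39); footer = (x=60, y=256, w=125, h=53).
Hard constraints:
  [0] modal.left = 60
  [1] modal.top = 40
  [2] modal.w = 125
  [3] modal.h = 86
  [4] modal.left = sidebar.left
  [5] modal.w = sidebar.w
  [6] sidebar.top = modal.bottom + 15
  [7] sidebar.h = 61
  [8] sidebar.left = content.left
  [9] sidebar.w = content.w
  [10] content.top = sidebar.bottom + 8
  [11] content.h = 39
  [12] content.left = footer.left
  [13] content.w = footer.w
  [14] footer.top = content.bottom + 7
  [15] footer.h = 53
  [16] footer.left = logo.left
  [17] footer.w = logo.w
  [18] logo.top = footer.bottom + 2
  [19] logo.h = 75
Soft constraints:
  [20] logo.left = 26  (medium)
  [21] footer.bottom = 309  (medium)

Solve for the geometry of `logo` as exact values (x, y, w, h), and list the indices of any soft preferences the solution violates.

1. logo.x = 60  [footer.left = logo.left]
2. logo.w = 125  [footer.w = logo.w]
3. logo.y = 311  [logo.top = footer.bottom + 2]
4. logo.h = 75  [logo.h = 75]

logo = (x=60, y=311, w=125, h=75)
violated soft preferences: 20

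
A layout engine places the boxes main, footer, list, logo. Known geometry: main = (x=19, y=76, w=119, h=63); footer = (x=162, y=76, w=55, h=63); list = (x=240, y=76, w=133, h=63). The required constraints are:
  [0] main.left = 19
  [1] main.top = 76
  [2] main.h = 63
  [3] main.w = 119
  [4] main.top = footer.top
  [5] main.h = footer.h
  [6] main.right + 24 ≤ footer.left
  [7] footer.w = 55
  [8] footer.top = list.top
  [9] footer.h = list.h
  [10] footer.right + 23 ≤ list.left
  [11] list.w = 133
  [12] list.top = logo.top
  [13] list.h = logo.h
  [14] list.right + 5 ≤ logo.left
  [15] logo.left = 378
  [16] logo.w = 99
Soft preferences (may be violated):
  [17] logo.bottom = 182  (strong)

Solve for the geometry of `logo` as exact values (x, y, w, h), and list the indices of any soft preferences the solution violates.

logo = (x=378, y=76, w=99, h=63)
violated soft preferences: 17

1. logo.y = 76  [list.top = logo.top]
2. logo.h = 63  [list.h = logo.h]
3. logo.x = 378  [logo.left = 378]
4. logo.w = 99  [logo.w = 99]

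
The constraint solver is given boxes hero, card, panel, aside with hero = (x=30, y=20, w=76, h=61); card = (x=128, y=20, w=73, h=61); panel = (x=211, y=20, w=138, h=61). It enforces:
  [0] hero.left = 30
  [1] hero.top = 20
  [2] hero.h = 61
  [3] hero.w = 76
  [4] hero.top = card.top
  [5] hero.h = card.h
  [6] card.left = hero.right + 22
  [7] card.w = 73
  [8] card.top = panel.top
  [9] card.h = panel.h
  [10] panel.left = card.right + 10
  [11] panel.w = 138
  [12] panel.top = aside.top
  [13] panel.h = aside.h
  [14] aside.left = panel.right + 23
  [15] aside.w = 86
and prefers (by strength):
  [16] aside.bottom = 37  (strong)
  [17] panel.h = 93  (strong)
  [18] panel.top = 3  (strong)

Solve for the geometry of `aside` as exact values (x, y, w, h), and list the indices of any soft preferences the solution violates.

1. aside.y = 20  [panel.top = aside.top]
2. aside.h = 61  [panel.h = aside.h]
3. aside.x = 372  [aside.left = panel.right + 23]
4. aside.w = 86  [aside.w = 86]

aside = (x=372, y=20, w=86, h=61)
violated soft preferences: 16, 17, 18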